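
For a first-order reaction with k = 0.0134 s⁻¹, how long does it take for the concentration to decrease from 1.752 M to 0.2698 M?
139.61 s

From ln[A] = ln[A]₀ - k·t: t = ln([A]₀/[A])/k = ln(1.752/0.2698)/0.0134 = ln(6.4937)/0.0134 = 1.8708/0.0134 = 139.61 s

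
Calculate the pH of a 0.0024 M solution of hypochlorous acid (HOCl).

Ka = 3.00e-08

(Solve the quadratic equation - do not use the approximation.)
pH = 5.07

x² + Ka×x - Ka×C = 0. Using quadratic formula: [H⁺] = 8.4703e-06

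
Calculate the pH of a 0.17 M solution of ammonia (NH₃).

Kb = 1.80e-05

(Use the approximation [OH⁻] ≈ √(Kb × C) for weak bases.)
pH = 11.24

[OH⁻] = √(Kb × C) = √(1.80e-05 × 0.17) = 1.7493e-03. pOH = 2.76, pH = 14 - pOH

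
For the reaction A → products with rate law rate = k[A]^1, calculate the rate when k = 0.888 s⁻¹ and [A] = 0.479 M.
0.4254 M/s

rate = k·[A]^1 = 0.888·(0.479)^1 = 0.888·0.479 = 0.4254 M/s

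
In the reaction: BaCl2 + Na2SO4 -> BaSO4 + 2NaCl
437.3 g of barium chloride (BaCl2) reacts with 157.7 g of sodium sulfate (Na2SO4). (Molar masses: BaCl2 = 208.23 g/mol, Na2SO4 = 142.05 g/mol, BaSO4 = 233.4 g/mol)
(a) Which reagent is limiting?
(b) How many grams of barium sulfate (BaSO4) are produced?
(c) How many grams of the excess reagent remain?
(a) Na2SO4, (b) 259.1 g, (c) 206.1 g

Moles of BaCl2 = 437.3 g ÷ 208.23 g/mol = 2.10008 mol
Moles of Na2SO4 = 157.7 g ÷ 142.05 g/mol = 1.11017 mol
Moles ÷ coefficient: BaCl2: 2.10008/1 = 2.1, Na2SO4: 1.11017/1 = 1.11
(a) Na2SO4 has the smaller value, so Na2SO4 is the limiting reagent.
(b) Moles of BaSO4 = 1.11017 mol Na2SO4 × (1/1) = 1.11017 mol; mass = 1.11017 mol × 233.4 g/mol = 259.1 g
(c) BaCl2 consumed = 1.11017 × (1/1) = 1.11017 mol; remaining = 2.10008 − 1.11017 = 0.989909 mol; mass = 0.989909 mol × 208.23 g/mol = 206.1 g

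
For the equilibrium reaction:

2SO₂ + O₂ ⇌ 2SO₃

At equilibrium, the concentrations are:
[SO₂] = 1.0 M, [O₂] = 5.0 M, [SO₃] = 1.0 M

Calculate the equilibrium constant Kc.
K_c = 0.2000

Kc = ([SO₃]^2) / ([SO₂]^2 × [O₂])
   = ((1.0)^2) / ((1.0)^2·(5.0))
   = 1 / 5 = 0.2000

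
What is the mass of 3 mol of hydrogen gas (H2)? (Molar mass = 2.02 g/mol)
Mass = 3 mol × 2.02 g/mol = 6.06 g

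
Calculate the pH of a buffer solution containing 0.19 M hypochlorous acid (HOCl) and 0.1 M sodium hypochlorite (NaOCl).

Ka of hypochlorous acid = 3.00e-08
pH = 7.24

pKa = -log(3.00e-08) = 7.52. pH = pKa + log([A⁻]/[HA]) = 7.52 + log(0.1/0.19)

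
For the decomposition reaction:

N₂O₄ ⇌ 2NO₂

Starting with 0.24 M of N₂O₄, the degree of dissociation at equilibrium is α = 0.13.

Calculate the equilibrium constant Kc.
K_c = 0.0186

x = α·[A]₀ = 0.13 × 0.24 = 0.0312 M dissociated.
At eq: [N₂O₄] = 0.24 − 0.0312 = 0.2088 M; [NO₂] = 2x = 0.0624 M.
Kc = [NO₂]²/[N₂O₄] = (0.0624)²/0.2088 = 0.01865.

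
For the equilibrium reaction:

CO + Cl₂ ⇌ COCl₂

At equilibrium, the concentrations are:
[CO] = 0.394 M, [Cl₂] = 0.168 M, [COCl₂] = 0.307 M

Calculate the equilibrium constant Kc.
K_c = 4.6380

Kc = ([COCl₂]) / ([CO] × [Cl₂])
   = ((0.307)) / ((0.394)·(0.168))
   = 0.307 / 0.066192 = 4.6380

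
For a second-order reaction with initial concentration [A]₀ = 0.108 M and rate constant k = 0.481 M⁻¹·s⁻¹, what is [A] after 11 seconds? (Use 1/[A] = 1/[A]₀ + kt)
0.0687 M

1/[A] = 1/[A]₀ + k·t = 1/0.108 + (0.481)·(11) = 9.2593 + 5.2910 = 14.5503
[A] = 1/14.5503 = 0.0687 M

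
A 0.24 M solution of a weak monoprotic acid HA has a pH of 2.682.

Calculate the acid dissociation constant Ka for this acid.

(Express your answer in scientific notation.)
K_a = 1.82e-05

[H⁺] = 10^(−pH) = 10^(−2.682) = 2.080e-03 M. For HA ⇌ H⁺ + A⁻, Ka = x²/(C − x) = (2.080e-03)²/(0.24 − 2.080e-03) = 1.82e-05.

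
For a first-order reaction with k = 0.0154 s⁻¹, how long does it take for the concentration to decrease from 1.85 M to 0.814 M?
53.31 s

From ln[A] = ln[A]₀ - k·t: t = ln([A]₀/[A])/k = ln(1.85/0.814)/0.0154 = ln(2.2727)/0.0154 = 0.8210/0.0154 = 53.31 s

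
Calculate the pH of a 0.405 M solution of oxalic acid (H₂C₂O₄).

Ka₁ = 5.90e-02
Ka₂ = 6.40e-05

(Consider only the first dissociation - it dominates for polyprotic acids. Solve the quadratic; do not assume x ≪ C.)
pH = 0.89

x² + Ka₁·x − Ka₁·C = 0 with Ka₁ = 5.90e-02, C = 0.405.
x = (−Ka₁ + √(Ka₁² + 4·Ka₁·C))/2 = 1.2787e-01 M, so pH = 0.89.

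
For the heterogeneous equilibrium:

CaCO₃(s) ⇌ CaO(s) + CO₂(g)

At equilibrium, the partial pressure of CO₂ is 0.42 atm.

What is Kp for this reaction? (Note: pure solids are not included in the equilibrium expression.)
K_p = 0.42

Solids (CaCO₃, CaO) have activity 1 and are excluded.
Kp = P(CO₂) = 0.42.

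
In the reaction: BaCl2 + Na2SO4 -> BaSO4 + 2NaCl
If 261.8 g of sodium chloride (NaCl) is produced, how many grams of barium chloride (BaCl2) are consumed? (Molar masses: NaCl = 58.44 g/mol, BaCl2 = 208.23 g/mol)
Moles of NaCl = 261.8 g ÷ 58.44 g/mol = 4.47981 mol
Mole ratio: 1 mol BaCl2 / 2 mol NaCl
Moles of BaCl2 = 4.47981 × (1/2) = 2.2399 mol
Mass of BaCl2 = 2.2399 mol × 208.23 g/mol = 466.4 g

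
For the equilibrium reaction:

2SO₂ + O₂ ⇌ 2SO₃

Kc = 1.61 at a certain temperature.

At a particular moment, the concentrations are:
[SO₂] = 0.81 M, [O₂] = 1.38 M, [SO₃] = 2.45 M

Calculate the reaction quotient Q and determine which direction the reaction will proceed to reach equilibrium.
Q = 6.630, Q > K, reaction proceeds reverse (toward reactants)

Q = ([SO₃]^2) / ([SO₂]^2 × [O₂])
  = ((2.45)^2) / ((0.81)^2·(1.38)) = 6.0025/0.90542 = 6.63
Since Q = 6.63 > Kc = 1.61, the reaction proceeds reverse (toward reactants) to reach equilibrium.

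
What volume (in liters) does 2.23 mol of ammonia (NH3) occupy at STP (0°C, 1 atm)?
At STP, 1 mol of gas occupies 22.4 L
Volume = 2.23 mol × 22.4 L/mol = 49.95 L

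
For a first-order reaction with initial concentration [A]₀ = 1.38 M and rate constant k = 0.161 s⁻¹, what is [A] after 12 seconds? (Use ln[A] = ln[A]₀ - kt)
0.1999 M

ln[A] = ln[A]₀ - k·t = ln(1.38) - (0.161)·(12) = 0.3221 - 1.9320 = -1.6099
[A] = e^(-1.6099) = 0.1999 M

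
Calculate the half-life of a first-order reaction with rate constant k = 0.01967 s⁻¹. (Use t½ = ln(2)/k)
35.24 s

t½ = ln(2)/k = 0.6931/0.01967 = 35.24 s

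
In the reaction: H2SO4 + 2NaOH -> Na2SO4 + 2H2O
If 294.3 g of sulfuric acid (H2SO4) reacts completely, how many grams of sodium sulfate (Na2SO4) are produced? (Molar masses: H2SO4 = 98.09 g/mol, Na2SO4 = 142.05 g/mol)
Moles of H2SO4 = 294.3 g ÷ 98.09 g/mol = 3.00031 mol
Mole ratio: 1 mol Na2SO4 / 1 mol H2SO4
Moles of Na2SO4 = 3.00031 × (1/1) = 3.00031 mol
Mass of Na2SO4 = 3.00031 mol × 142.05 g/mol = 426.2 g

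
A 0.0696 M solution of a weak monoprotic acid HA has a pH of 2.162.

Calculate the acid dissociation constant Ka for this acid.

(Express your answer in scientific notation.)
K_a = 7.56e-04

[H⁺] = 10^(−pH) = 10^(−2.162) = 6.887e-03 M. For HA ⇌ H⁺ + A⁻, Ka = x²/(C − x) = (6.887e-03)²/(0.0696 − 6.887e-03) = 7.56e-04.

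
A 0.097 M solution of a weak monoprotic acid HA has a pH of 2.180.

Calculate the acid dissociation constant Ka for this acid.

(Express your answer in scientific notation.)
K_a = 4.83e-04

[H⁺] = 10^(−pH) = 10^(−2.180) = 6.607e-03 M. For HA ⇌ H⁺ + A⁻, Ka = x²/(C − x) = (6.607e-03)²/(0.097 − 6.607e-03) = 4.83e-04.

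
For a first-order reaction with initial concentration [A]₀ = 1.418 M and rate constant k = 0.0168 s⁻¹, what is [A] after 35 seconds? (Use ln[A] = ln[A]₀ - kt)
0.7876 M

ln[A] = ln[A]₀ - k·t = ln(1.418) - (0.0168)·(35) = 0.3492 - 0.5880 = -0.2388
[A] = e^(-0.2388) = 0.7876 M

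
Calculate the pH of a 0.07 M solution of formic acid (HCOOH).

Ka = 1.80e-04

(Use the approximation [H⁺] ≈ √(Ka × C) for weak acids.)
pH = 2.45

[H⁺] = √(Ka × C) = √(1.80e-04 × 0.07) = 3.5496e-03. pH = -log(3.5496e-03)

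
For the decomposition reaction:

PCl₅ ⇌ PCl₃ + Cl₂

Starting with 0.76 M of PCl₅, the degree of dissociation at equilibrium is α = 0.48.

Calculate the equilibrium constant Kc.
K_c = 0.3367

x = α·[A]₀ = 0.48 × 0.76 = 0.3648 M dissociated.
At eq: [PCl₅] = 0.76 − 0.3648 = 0.3952 M; [PCl₃] = [Cl₂] = x = 0.3648 M.
Kc = [PCl₃][Cl₂]/[PCl₅] = (0.3648)²/0.3952 = 0.3367.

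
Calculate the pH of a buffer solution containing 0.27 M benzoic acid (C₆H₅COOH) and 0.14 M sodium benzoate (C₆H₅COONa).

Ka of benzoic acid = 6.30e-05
pH = 3.92

pKa = -log(6.30e-05) = 4.20. pH = pKa + log([A⁻]/[HA]) = 4.20 + log(0.14/0.27)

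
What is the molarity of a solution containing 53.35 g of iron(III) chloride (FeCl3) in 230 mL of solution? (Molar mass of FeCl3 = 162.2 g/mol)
Moles of FeCl3 = 53.35 g ÷ 162.2 g/mol = 0.328915 mol
Volume = 230 mL = 0.23 L
Molarity = 0.328915 mol ÷ 0.23 L = 1.43 M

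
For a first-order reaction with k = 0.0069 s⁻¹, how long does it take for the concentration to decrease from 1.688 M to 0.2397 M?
282.89 s

From ln[A] = ln[A]₀ - k·t: t = ln([A]₀/[A])/k = ln(1.688/0.2397)/0.0069 = ln(7.0421)/0.0069 = 1.9519/0.0069 = 282.89 s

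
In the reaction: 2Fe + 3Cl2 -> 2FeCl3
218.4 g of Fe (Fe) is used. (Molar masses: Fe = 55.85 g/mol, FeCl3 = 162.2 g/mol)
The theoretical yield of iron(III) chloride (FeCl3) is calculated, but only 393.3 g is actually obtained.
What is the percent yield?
Moles of Fe = 218.4 g ÷ 55.85 g/mol = 3.91047 mol
Mole ratio: 2 mol FeCl3 / 2 mol Fe
Moles of FeCl3 = 3.91047 × (2/2) = 3.91047 mol
Theoretical yield = 3.91047 mol × 162.2 g/mol = 634.28 g
Actual yield = 393.3 g
Percent yield = (393.3 / 634.28) × 100% = 62.0%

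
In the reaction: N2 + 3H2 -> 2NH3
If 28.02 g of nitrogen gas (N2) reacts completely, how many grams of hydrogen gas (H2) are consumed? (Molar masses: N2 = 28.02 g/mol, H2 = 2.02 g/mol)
Moles of N2 = 28.02 g ÷ 28.02 g/mol = 1 mol
Mole ratio: 3 mol H2 / 1 mol N2
Moles of H2 = 1 × (3/1) = 3 mol
Mass of H2 = 3 mol × 2.02 g/mol = 6.06 g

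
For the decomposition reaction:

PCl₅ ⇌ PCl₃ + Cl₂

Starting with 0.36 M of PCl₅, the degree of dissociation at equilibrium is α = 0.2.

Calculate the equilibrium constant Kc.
K_c = 0.0180

x = α·[A]₀ = 0.2 × 0.36 = 0.072 M dissociated.
At eq: [PCl₅] = 0.36 − 0.072 = 0.288 M; [PCl₃] = [Cl₂] = x = 0.072 M.
Kc = [PCl₃][Cl₂]/[PCl₅] = (0.072)²/0.288 = 0.018.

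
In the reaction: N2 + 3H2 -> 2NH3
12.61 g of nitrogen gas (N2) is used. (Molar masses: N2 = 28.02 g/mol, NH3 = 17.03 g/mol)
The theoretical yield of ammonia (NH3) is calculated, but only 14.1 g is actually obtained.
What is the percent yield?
Moles of N2 = 12.61 g ÷ 28.02 g/mol = 0.450036 mol
Mole ratio: 2 mol NH3 / 1 mol N2
Moles of NH3 = 0.450036 × (2/1) = 0.900071 mol
Theoretical yield = 0.900071 mol × 17.03 g/mol = 15.328 g
Actual yield = 14.1 g
Percent yield = (14.1 / 15.328) × 100% = 92.0%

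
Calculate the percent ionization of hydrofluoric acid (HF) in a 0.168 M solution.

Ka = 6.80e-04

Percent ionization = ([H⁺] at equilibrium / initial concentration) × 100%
Percent ionization = 6.16%

Let x = [H⁺]. Ka = x²/(C - x) ⇒ x² + (6.80e-04)x - (6.80e-04)(0.168) = 0. x = 1.0354e-02. Percent = (1.0354e-02/0.168) × 100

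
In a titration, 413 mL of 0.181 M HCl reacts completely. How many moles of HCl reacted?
Moles = Molarity × Volume (L)
Moles = 0.181 M × 0.413 L = 0.07475 mol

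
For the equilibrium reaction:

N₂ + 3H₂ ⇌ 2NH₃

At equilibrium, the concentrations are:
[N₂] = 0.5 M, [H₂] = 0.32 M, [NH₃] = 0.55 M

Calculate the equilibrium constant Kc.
K_c = 18.4631

Kc = ([NH₃]^2) / ([N₂] × [H₂]^3)
   = ((0.55)^2) / ((0.5)·(0.32)^3)
   = 0.3025 / 0.016384 = 18.4631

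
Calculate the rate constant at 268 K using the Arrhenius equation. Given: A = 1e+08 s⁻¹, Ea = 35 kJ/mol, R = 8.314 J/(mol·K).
1.51e+01 s⁻¹

k = A·exp(-Ea/(R·T)) = 1e+08·exp(-35000/(8.314·268)) = 1e+08·exp(-15.7081) = 1e+08·1.5068e-07 = 1.51e+01 s⁻¹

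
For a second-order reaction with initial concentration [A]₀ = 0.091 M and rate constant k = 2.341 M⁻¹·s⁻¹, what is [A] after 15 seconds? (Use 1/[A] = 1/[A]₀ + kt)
0.0217 M

1/[A] = 1/[A]₀ + k·t = 1/0.091 + (2.341)·(15) = 10.9890 + 35.1150 = 46.1040
[A] = 1/46.1040 = 0.0217 M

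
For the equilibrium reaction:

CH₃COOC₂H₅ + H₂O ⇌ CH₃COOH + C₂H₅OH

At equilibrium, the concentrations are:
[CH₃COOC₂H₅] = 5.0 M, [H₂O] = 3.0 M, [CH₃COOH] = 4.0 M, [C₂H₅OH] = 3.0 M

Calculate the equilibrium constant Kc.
K_c = 0.8000

Kc = ([CH₃COOH] × [C₂H₅OH]) / ([CH₃COOC₂H₅] × [H₂O])
   = ((4.0)·(3.0)) / ((5.0)·(3.0))
   = 12 / 15 = 0.8000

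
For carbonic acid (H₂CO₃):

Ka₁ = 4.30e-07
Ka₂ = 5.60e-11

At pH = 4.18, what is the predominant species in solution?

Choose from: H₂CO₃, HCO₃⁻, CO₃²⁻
H₂CO₃

pKa1 = 6.37, pKa2 = 10.25. Each pKa is the crossover between adjacent species; pH = 4.18 lies in the region where H₂CO₃ predominates.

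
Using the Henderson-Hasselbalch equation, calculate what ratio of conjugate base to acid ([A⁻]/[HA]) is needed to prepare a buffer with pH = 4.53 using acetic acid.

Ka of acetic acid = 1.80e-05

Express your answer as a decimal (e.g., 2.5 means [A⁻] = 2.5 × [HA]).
[A⁻]/[HA] = 0.610

pKa = −log(1.80e-05) = 4.7447. pH = pKa + log([A⁻]/[HA]). 4.53 = 4.7447 + log(ratio). log(ratio) = 4.53 − 4.7447 = -0.2147. ratio = 10^(-0.2147) = 0.610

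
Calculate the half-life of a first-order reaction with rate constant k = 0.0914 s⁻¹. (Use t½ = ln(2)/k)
7.58 s

t½ = ln(2)/k = 0.6931/0.0914 = 7.58 s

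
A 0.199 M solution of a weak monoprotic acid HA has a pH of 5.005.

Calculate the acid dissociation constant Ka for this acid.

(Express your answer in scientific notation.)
K_a = 4.91e-10

[H⁺] = 10^(−pH) = 10^(−5.005) = 9.886e-06 M. For HA ⇌ H⁺ + A⁻, Ka = x²/(C − x) = (9.886e-06)²/(0.199 − 9.886e-06) = 4.91e-10.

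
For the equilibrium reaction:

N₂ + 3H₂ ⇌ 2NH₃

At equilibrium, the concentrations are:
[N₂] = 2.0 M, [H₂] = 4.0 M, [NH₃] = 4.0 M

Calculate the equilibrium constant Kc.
K_c = 0.1250

Kc = ([NH₃]^2) / ([N₂] × [H₂]^3)
   = ((4.0)^2) / ((2.0)·(4.0)^3)
   = 16 / 128 = 0.1250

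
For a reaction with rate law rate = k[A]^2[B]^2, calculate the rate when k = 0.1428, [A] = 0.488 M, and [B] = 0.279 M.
0.002647 M/s

rate = k·[A]^2·[B]^2 = 0.1428·(0.488)^2·(0.279)^2 = 0.1428·0.238144·0.077841 = 0.002647 M/s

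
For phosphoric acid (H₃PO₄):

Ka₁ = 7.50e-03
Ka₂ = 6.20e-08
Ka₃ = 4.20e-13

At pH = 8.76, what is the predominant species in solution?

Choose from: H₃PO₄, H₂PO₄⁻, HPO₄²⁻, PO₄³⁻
HPO₄²⁻

pKa1 = 2.12, pKa2 = 7.21, pKa3 = 12.38. Each pKa is the crossover between adjacent species; pH = 8.76 lies in the region where HPO₄²⁻ predominates.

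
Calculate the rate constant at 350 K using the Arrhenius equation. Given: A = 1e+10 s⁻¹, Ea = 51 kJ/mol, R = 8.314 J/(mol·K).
2.45e+02 s⁻¹

k = A·exp(-Ea/(R·T)) = 1e+10·exp(-51000/(8.314·350)) = 1e+10·exp(-17.5264) = 1e+10·2.4456e-08 = 2.45e+02 s⁻¹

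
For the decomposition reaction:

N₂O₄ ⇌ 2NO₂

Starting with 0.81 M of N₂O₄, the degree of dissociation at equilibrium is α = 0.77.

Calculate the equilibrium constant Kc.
K_c = 8.3522

x = α·[A]₀ = 0.77 × 0.81 = 0.6237 M dissociated.
At eq: [N₂O₄] = 0.81 − 0.6237 = 0.1863 M; [NO₂] = 2x = 1.247 M.
Kc = [NO₂]²/[N₂O₄] = (1.247)²/0.1863 = 8.352.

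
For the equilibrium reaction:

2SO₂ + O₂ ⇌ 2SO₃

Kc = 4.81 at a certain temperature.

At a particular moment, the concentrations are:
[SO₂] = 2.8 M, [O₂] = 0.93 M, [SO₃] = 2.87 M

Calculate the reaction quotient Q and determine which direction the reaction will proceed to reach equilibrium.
Q = 1.130, Q < K, reaction proceeds forward (toward products)

Q = ([SO₃]^2) / ([SO₂]^2 × [O₂])
  = ((2.87)^2) / ((2.8)^2·(0.93)) = 8.2369/7.2912 = 1.13
Since Q = 1.13 < Kc = 4.81, the reaction proceeds forward (toward products) to reach equilibrium.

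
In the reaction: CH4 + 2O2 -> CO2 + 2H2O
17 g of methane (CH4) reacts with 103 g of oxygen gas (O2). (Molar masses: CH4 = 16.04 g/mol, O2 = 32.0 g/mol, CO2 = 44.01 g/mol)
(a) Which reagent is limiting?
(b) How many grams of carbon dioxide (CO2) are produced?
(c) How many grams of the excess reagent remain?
(a) CH4, (b) 46.64 g, (c) 35.17 g

Moles of CH4 = 17 g ÷ 16.04 g/mol = 1.05985 mol
Moles of O2 = 103 g ÷ 32.0 g/mol = 3.21875 mol
Moles ÷ coefficient: CH4: 1.05985/1 = 1.06, O2: 3.21875/2 = 1.609
(a) CH4 has the smaller value, so CH4 is the limiting reagent.
(b) Moles of CO2 = 1.05985 mol CH4 × (1/1) = 1.05985 mol; mass = 1.05985 mol × 44.01 g/mol = 46.64 g
(c) O2 consumed = 1.05985 × (2/1) = 2.1197 mol; remaining = 3.21875 − 2.1197 = 1.09905 mol; mass = 1.09905 mol × 32.0 g/mol = 35.17 g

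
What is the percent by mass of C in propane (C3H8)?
Mass of C in formula = 12.01 × 3 = 36.03 g/mol
Molar mass = 44.09 g/mol
% C = (36.03/44.09) × 100% = 81.72%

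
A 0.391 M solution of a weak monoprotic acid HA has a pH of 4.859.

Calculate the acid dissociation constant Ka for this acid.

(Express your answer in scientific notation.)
K_a = 4.90e-10

[H⁺] = 10^(−pH) = 10^(−4.859) = 1.384e-05 M. For HA ⇌ H⁺ + A⁻, Ka = x²/(C − x) = (1.384e-05)²/(0.391 − 1.384e-05) = 4.90e-10.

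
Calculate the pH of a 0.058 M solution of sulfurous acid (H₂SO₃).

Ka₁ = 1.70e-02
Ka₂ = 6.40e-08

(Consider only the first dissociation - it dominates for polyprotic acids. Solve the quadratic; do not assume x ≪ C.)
pH = 1.62

x² + Ka₁·x − Ka₁·C = 0 with Ka₁ = 1.70e-02, C = 0.058.
x = (−Ka₁ + √(Ka₁² + 4·Ka₁·C))/2 = 2.4031e-02 M, so pH = 1.62.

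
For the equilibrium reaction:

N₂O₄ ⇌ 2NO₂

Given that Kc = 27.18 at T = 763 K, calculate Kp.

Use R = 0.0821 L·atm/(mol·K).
K_p = 1.70e+03

Δn = (moles gaseous products) − (moles gaseous reactants) = 1
T = 763 K; RT = 0.0821 × 763 = 62.6423
Kp = Kc·(RT)^Δn = 27.18 × (62.6423)^1 = 27.18 × 62.6423 = 1.70e+03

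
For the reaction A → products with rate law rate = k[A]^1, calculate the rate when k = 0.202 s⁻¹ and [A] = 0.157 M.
0.03171 M/s

rate = k·[A]^1 = 0.202·(0.157)^1 = 0.202·0.157 = 0.03171 M/s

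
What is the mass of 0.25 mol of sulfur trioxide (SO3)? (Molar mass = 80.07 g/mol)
Mass = 0.25 mol × 80.07 g/mol = 20.02 g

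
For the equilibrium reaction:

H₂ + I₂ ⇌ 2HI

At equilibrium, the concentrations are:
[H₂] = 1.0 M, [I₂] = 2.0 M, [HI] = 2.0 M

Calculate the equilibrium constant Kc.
K_c = 2.0000

Kc = ([HI]^2) / ([H₂] × [I₂])
   = ((2.0)^2) / ((1.0)·(2.0))
   = 4 / 2 = 2.0000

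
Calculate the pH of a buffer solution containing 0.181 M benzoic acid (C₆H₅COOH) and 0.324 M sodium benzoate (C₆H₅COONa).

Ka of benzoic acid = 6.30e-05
pH = 4.45

pKa = -log(6.30e-05) = 4.20. pH = pKa + log([A⁻]/[HA]) = 4.20 + log(0.324/0.181)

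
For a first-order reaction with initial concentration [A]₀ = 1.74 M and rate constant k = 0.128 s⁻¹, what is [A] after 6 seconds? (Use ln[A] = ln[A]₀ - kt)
0.8073 M

ln[A] = ln[A]₀ - k·t = ln(1.74) - (0.128)·(6) = 0.5539 - 0.7680 = -0.2141
[A] = e^(-0.2141) = 0.8073 M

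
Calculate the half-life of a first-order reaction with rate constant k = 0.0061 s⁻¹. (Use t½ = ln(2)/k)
113.63 s

t½ = ln(2)/k = 0.6931/0.0061 = 113.63 s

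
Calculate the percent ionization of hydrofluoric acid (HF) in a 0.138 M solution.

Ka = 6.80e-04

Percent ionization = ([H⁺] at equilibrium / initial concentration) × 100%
Percent ionization = 6.78%

Let x = [H⁺]. Ka = x²/(C - x) ⇒ x² + (6.80e-04)x - (6.80e-04)(0.138) = 0. x = 9.3531e-03. Percent = (9.3531e-03/0.138) × 100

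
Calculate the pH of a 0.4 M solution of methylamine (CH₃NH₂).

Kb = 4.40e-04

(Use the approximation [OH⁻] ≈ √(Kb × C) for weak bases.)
pH = 12.12

[OH⁻] = √(Kb × C) = √(4.40e-04 × 0.4) = 1.3266e-02. pOH = 1.88, pH = 14 - pOH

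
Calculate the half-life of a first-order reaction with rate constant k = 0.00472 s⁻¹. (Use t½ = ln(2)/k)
146.85 s

t½ = ln(2)/k = 0.6931/0.00472 = 146.85 s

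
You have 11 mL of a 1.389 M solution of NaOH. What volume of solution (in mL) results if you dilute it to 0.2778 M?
Using M₁V₁ = M₂V₂:
1.389 × 11 = 0.2778 × V₂
V₂ = (1.389 × 11) / 0.2778 = 55 mL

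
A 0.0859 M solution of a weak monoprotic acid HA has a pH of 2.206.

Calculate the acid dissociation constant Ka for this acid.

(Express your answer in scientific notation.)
K_a = 4.86e-04

[H⁺] = 10^(−pH) = 10^(−2.206) = 6.223e-03 M. For HA ⇌ H⁺ + A⁻, Ka = x²/(C − x) = (6.223e-03)²/(0.0859 − 6.223e-03) = 4.86e-04.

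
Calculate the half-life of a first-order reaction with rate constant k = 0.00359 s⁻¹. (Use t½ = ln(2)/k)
193.08 s

t½ = ln(2)/k = 0.6931/0.00359 = 193.08 s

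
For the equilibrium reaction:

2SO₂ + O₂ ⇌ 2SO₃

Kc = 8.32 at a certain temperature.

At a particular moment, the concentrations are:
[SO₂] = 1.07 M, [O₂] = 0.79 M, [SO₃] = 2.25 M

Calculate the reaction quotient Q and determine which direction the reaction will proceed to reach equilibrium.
Q = 5.597, Q < K, reaction proceeds forward (toward products)

Q = ([SO₃]^2) / ([SO₂]^2 × [O₂])
  = ((2.25)^2) / ((1.07)^2·(0.79)) = 5.0625/0.90447 = 5.597
Since Q = 5.597 < Kc = 8.32, the reaction proceeds forward (toward products) to reach equilibrium.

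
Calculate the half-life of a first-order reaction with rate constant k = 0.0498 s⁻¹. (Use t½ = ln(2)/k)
13.92 s

t½ = ln(2)/k = 0.6931/0.0498 = 13.92 s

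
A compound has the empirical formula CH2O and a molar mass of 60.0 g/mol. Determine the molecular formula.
Empirical formula mass of CH2O = 30.03 g/mol
Multiplier = 60.0 / 30.03 ≈ 2
Molecular formula = (CH2O) × 2 = C2H4O2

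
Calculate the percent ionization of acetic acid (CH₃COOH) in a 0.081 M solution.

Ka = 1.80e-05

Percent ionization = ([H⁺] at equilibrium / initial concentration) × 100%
Percent ionization = 1.48%

Let x = [H⁺]. Ka = x²/(C - x) ⇒ x² + (1.80e-05)x - (1.80e-05)(0.081) = 0. x = 1.1985e-03. Percent = (1.1985e-03/0.081) × 100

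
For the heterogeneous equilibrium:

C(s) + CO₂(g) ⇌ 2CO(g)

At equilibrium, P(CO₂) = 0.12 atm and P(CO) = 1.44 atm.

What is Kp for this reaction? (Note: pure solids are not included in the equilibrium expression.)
K_p = 17.280

Solid C is excluded.
Kp = P(CO)²/P(CO₂) = (1.44)²/0.12 = 2.074/0.12 = 17.280.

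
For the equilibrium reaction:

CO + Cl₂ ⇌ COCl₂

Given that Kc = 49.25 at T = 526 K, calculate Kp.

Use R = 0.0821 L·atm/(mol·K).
K_p = 1.1405

Δn = (moles gaseous products) − (moles gaseous reactants) = -1
T = 526 K; RT = 0.0821 × 526 = 43.1846
Kp = Kc·(RT)^Δn = 49.25 × (43.1846)^-1 = 49.25 × 0.0231564 = 1.1405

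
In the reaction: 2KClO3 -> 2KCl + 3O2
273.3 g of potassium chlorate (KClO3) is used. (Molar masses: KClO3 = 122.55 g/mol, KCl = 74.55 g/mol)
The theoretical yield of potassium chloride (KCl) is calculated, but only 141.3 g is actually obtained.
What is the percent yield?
Moles of KClO3 = 273.3 g ÷ 122.55 g/mol = 2.23011 mol
Mole ratio: 2 mol KCl / 2 mol KClO3
Moles of KCl = 2.23011 × (2/2) = 2.23011 mol
Theoretical yield = 2.23011 mol × 74.55 g/mol = 166.25 g
Actual yield = 141.3 g
Percent yield = (141.3 / 166.25) × 100% = 85.0%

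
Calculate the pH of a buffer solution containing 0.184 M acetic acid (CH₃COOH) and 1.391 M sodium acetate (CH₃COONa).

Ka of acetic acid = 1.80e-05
pH = 5.62

pKa = -log(1.80e-05) = 4.74. pH = pKa + log([A⁻]/[HA]) = 4.74 + log(1.391/0.184)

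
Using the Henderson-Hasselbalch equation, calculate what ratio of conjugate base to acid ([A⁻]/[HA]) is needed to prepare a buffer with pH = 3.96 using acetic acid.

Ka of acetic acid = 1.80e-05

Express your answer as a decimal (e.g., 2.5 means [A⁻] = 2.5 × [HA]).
[A⁻]/[HA] = 0.164

pKa = −log(1.80e-05) = 4.7447. pH = pKa + log([A⁻]/[HA]). 3.96 = 4.7447 + log(ratio). log(ratio) = 3.96 − 4.7447 = -0.7847. ratio = 10^(-0.7847) = 0.164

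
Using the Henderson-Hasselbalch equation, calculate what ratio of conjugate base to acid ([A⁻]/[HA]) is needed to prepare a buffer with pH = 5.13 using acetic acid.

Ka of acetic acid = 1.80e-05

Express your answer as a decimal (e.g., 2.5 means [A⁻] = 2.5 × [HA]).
[A⁻]/[HA] = 2.428

pKa = −log(1.80e-05) = 4.7447. pH = pKa + log([A⁻]/[HA]). 5.13 = 4.7447 + log(ratio). log(ratio) = 5.13 − 4.7447 = 0.3853. ratio = 10^(0.3853) = 2.428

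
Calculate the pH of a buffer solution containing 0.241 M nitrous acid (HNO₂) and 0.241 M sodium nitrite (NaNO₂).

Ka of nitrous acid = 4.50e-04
pH = 3.35

pKa = -log(4.50e-04) = 3.35. pH = pKa + log([A⁻]/[HA]) = 3.35 + log(0.241/0.241)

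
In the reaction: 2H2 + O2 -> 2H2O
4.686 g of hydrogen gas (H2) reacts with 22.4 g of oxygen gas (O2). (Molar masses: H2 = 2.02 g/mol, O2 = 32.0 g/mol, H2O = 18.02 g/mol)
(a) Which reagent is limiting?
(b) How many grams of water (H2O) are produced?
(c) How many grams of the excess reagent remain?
(a) O2, (b) 25.23 g, (c) 1.858 g

Moles of H2 = 4.686 g ÷ 2.02 g/mol = 2.3198 mol
Moles of O2 = 22.4 g ÷ 32.0 g/mol = 0.7 mol
Moles ÷ coefficient: H2: 2.3198/2 = 1.16, O2: 0.7/1 = 0.7
(a) O2 has the smaller value, so O2 is the limiting reagent.
(b) Moles of H2O = 0.7 mol O2 × (2/1) = 1.4 mol; mass = 1.4 mol × 18.02 g/mol = 25.23 g
(c) H2 consumed = 0.7 × (2/1) = 1.4 mol; remaining = 2.3198 − 1.4 = 0.919802 mol; mass = 0.919802 mol × 2.02 g/mol = 1.858 g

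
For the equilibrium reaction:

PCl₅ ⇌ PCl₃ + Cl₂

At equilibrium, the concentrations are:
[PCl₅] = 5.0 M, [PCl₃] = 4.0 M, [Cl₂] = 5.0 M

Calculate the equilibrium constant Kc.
K_c = 4.0000

Kc = ([PCl₃] × [Cl₂]) / ([PCl₅])
   = ((4.0)·(5.0)) / ((5.0))
   = 20 / 5 = 4.0000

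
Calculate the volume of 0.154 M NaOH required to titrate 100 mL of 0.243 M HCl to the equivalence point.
V_{base} = 157.8 mL

At equivalence: moles acid = moles base.
moles HCl = 0.243 M × 0.1 L = 0.0243 mol
V_NaOH = 0.0243 mol ÷ 0.154 M = 0.1578 L = 157.8 mL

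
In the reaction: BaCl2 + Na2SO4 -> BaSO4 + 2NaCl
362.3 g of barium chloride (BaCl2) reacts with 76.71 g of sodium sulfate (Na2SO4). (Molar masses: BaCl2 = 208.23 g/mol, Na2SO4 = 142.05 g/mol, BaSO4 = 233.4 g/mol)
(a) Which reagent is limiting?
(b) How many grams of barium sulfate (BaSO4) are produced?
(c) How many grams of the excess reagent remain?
(a) Na2SO4, (b) 126 g, (c) 249.9 g

Moles of BaCl2 = 362.3 g ÷ 208.23 g/mol = 1.7399 mol
Moles of Na2SO4 = 76.71 g ÷ 142.05 g/mol = 0.540021 mol
Moles ÷ coefficient: BaCl2: 1.7399/1 = 1.74, Na2SO4: 0.540021/1 = 0.54
(a) Na2SO4 has the smaller value, so Na2SO4 is the limiting reagent.
(b) Moles of BaSO4 = 0.540021 mol Na2SO4 × (1/1) = 0.540021 mol; mass = 0.540021 mol × 233.4 g/mol = 126 g
(c) BaCl2 consumed = 0.540021 × (1/1) = 0.540021 mol; remaining = 1.7399 − 0.540021 = 1.19988 mol; mass = 1.19988 mol × 208.23 g/mol = 249.9 g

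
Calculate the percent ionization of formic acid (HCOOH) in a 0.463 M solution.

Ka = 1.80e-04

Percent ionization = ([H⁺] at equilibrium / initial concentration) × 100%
Percent ionization = 1.95%

Let x = [H⁺]. Ka = x²/(C - x) ⇒ x² + (1.80e-04)x - (1.80e-04)(0.463) = 0. x = 9.0395e-03. Percent = (9.0395e-03/0.463) × 100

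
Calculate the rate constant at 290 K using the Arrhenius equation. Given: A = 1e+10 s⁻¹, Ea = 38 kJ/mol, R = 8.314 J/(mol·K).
1.43e+03 s⁻¹

k = A·exp(-Ea/(R·T)) = 1e+10·exp(-38000/(8.314·290)) = 1e+10·exp(-15.7607) = 1e+10·1.4296e-07 = 1.43e+03 s⁻¹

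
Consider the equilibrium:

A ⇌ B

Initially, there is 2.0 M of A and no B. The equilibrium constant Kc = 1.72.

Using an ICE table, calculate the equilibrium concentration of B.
[B] = 1.265 M

ICE: [A] = 2.0 − x, [B] = x.
Kc = x/(2.0 − x) = 1.72 ⇒ x = 1.72·2.0/(1 + 1.72) = 3.44/2.72 = 1.265.
[B] = x = 1.265 M.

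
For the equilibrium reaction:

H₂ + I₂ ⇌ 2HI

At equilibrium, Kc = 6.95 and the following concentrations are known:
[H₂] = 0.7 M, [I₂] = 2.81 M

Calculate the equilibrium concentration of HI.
[HI] = 3.6974 M

Kc = ([HI]^2) / ([H₂] × [I₂]) = 6.95
[HI]^2 = Kc · (reactant terms)/(other product terms) = 6.95 · 1.967 / 1 = 13.671
[HI] = (13.671)^(1/2) = 3.6974 M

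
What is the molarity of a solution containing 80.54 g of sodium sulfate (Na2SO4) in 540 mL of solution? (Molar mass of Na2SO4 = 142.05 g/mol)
Moles of Na2SO4 = 80.54 g ÷ 142.05 g/mol = 0.566983 mol
Volume = 540 mL = 0.54 L
Molarity = 0.566983 mol ÷ 0.54 L = 1.05 M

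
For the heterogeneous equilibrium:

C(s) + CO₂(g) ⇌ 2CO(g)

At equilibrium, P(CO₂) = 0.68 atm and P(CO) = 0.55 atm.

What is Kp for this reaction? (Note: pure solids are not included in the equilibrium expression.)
K_p = 0.445

Solid C is excluded.
Kp = P(CO)²/P(CO₂) = (0.55)²/0.68 = 0.3025/0.68 = 0.445.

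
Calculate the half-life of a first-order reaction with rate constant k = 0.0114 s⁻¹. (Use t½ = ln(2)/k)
60.80 s

t½ = ln(2)/k = 0.6931/0.0114 = 60.80 s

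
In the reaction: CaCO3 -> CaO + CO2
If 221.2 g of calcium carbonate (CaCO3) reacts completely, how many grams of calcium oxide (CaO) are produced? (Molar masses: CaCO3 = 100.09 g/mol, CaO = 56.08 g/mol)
Moles of CaCO3 = 221.2 g ÷ 100.09 g/mol = 2.21001 mol
Mole ratio: 1 mol CaO / 1 mol CaCO3
Moles of CaO = 2.21001 × (1/1) = 2.21001 mol
Mass of CaO = 2.21001 mol × 56.08 g/mol = 123.9 g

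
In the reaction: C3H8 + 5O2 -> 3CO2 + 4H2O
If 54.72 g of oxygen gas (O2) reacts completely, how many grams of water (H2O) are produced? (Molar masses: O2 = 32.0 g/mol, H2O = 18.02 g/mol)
Moles of O2 = 54.72 g ÷ 32.0 g/mol = 1.71 mol
Mole ratio: 4 mol H2O / 5 mol O2
Moles of H2O = 1.71 × (4/5) = 1.368 mol
Mass of H2O = 1.368 mol × 18.02 g/mol = 24.65 g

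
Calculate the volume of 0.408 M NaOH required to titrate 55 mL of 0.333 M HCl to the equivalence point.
V_{base} = 44.9 mL

At equivalence: moles acid = moles base.
moles HCl = 0.333 M × 0.055 L = 0.018315 mol
V_NaOH = 0.018315 mol ÷ 0.408 M = 0.04489 L = 44.9 mL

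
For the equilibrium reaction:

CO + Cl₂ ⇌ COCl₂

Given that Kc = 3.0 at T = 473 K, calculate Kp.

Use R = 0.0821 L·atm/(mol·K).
K_p = 0.0773

Δn = (moles gaseous products) − (moles gaseous reactants) = -1
T = 473 K; RT = 0.0821 × 473 = 38.8333
Kp = Kc·(RT)^Δn = 3.0 × (38.8333)^-1 = 3.0 × 0.0257511 = 0.0773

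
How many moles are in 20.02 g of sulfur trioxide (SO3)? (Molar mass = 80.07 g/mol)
Moles = 20.02 g ÷ 80.07 g/mol = 0.25 mol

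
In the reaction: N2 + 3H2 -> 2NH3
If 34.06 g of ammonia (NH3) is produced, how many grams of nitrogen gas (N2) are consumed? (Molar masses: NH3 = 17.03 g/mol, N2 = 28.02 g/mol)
Moles of NH3 = 34.06 g ÷ 17.03 g/mol = 2 mol
Mole ratio: 1 mol N2 / 2 mol NH3
Moles of N2 = 2 × (1/2) = 1 mol
Mass of N2 = 1 mol × 28.02 g/mol = 28.02 g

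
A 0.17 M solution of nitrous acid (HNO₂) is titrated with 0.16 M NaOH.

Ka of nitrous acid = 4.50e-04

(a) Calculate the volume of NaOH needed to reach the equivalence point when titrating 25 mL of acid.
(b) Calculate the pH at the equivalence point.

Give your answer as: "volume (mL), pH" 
V = 26.6 mL, pH = 8.13

(a) At equivalence: moles acid = moles base.
moles acid = 0.17 × 0.025 = 0.00425 mol; V_NaOH = 0.00425/0.16 = 0.02656 L = 26.6 mL.
(b) At equivalence, all acid → conjugate base A⁻ at [A⁻] = 0.00425/0.05156 = 0.08242 M.
Kb = Kw/Ka = 1.0e-14/4.50e-04 = 2.222e-11; [OH⁻] = √(Kb·[A⁻]) = 1.353e-06; pOH = 5.87; pH = 14 − pOH = 8.13.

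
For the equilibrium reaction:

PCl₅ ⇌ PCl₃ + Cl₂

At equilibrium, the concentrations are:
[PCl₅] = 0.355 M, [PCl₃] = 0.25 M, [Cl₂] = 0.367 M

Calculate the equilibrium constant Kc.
K_c = 0.2585

Kc = ([PCl₃] × [Cl₂]) / ([PCl₅])
   = ((0.25)·(0.367)) / ((0.355))
   = 0.09175 / 0.355 = 0.2585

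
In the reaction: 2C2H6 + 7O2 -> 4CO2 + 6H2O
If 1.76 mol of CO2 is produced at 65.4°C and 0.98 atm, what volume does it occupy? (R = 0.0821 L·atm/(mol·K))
T = 65.4°C + 273.15 = 338.55 K
V = nRT/P = (1.76 × 0.0821 × 338.55) / 0.98
V = 49.92 L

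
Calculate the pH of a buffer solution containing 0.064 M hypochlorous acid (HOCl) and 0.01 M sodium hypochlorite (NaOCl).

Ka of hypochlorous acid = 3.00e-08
pH = 6.72

pKa = -log(3.00e-08) = 7.52. pH = pKa + log([A⁻]/[HA]) = 7.52 + log(0.01/0.064)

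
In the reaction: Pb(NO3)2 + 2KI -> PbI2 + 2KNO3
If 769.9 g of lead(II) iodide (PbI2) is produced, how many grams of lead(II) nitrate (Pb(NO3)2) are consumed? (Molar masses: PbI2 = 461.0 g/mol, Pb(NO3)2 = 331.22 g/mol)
Moles of PbI2 = 769.9 g ÷ 461.0 g/mol = 1.67007 mol
Mole ratio: 1 mol Pb(NO3)2 / 1 mol PbI2
Moles of Pb(NO3)2 = 1.67007 × (1/1) = 1.67007 mol
Mass of Pb(NO3)2 = 1.67007 mol × 331.22 g/mol = 553.2 g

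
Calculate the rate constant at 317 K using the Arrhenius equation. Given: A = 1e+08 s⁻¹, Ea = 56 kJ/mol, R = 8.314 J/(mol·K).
5.92e-02 s⁻¹

k = A·exp(-Ea/(R·T)) = 1e+08·exp(-56000/(8.314·317)) = 1e+08·exp(-21.2480) = 1e+08·5.9169e-10 = 5.92e-02 s⁻¹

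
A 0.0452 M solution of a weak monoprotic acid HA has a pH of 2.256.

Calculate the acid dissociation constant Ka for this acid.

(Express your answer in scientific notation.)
K_a = 7.76e-04

[H⁺] = 10^(−pH) = 10^(−2.256) = 5.546e-03 M. For HA ⇌ H⁺ + A⁻, Ka = x²/(C − x) = (5.546e-03)²/(0.0452 − 5.546e-03) = 7.76e-04.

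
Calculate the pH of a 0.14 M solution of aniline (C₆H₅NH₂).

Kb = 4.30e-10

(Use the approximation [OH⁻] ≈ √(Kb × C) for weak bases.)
pH = 8.89

[OH⁻] = √(Kb × C) = √(4.30e-10 × 0.14) = 7.7589e-06. pOH = 5.11, pH = 14 - pOH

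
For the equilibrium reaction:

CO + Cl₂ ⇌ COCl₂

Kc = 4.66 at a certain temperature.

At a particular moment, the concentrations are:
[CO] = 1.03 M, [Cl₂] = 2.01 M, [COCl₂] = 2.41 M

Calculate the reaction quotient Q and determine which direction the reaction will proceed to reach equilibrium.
Q = 1.164, Q < K, reaction proceeds forward (toward products)

Q = ([COCl₂]) / ([CO] × [Cl₂])
  = ((2.41)) / ((1.03)·(2.01)) = 2.41/2.0703 = 1.164
Since Q = 1.164 < Kc = 4.66, the reaction proceeds forward (toward products) to reach equilibrium.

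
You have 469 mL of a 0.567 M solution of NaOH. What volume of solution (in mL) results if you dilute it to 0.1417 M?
Using M₁V₁ = M₂V₂:
0.567 × 469 = 0.1417 × V₂
V₂ = (0.567 × 469) / 0.1417 = 1877 mL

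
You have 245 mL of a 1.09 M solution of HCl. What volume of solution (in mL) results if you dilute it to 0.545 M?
Using M₁V₁ = M₂V₂:
1.09 × 245 = 0.545 × V₂
V₂ = (1.09 × 245) / 0.545 = 490 mL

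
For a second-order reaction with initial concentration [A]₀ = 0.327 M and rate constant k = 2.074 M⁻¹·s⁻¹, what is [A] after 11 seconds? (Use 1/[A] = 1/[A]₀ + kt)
0.0387 M

1/[A] = 1/[A]₀ + k·t = 1/0.327 + (2.074)·(11) = 3.0581 + 22.8140 = 25.8721
[A] = 1/25.8721 = 0.0387 M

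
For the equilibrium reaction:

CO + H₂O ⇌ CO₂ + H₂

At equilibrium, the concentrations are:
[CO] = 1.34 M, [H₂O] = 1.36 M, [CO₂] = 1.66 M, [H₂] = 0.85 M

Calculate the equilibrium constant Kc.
K_c = 0.7743

Kc = ([CO₂] × [H₂]) / ([CO] × [H₂O])
   = ((1.66)·(0.85)) / ((1.34)·(1.36))
   = 1.411 / 1.8224 = 0.7743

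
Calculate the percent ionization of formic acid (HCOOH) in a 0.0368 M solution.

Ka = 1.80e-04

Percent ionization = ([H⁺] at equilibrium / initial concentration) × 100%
Percent ionization = 6.75%

Let x = [H⁺]. Ka = x²/(C - x) ⇒ x² + (1.80e-04)x - (1.80e-04)(0.0368) = 0. x = 2.4853e-03. Percent = (2.4853e-03/0.0368) × 100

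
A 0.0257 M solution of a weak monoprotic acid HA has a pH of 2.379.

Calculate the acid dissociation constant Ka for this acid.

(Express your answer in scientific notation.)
K_a = 8.11e-04

[H⁺] = 10^(−pH) = 10^(−2.379) = 4.178e-03 M. For HA ⇌ H⁺ + A⁻, Ka = x²/(C − x) = (4.178e-03)²/(0.0257 − 4.178e-03) = 8.11e-04.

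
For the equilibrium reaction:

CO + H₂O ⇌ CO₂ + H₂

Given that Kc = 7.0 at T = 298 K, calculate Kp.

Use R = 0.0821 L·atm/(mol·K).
K_p = 7.0000

Δn = (moles gaseous products) − (moles gaseous reactants) = 0
T = 298 K; RT = 0.0821 × 298 = 24.4658
Kp = Kc·(RT)^Δn = 7.0 × (24.4658)^0 = 7.0 × 1 = 7.0000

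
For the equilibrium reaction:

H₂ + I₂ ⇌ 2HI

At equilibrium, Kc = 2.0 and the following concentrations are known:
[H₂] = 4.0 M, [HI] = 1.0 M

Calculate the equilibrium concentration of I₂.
[I₂] = 0.1250 M

Kc = ([HI]^2) / ([H₂] × [I₂]) = 2.0
[I₂]^1 = (product terms)/(Kc · other reactant terms) = 1 / (2.0 · 4) = 0.125
[I₂] = 0.1250 M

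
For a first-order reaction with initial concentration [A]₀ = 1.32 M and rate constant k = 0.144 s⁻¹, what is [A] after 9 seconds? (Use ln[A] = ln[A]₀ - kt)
0.3612 M

ln[A] = ln[A]₀ - k·t = ln(1.32) - (0.144)·(9) = 0.2776 - 1.2960 = -1.0184
[A] = e^(-1.0184) = 0.3612 M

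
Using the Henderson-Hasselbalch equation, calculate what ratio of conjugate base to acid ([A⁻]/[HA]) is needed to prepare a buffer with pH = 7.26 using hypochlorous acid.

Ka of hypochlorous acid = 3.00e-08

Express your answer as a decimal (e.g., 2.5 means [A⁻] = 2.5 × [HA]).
[A⁻]/[HA] = 0.546

pKa = −log(3.00e-08) = 7.5229. pH = pKa + log([A⁻]/[HA]). 7.26 = 7.5229 + log(ratio). log(ratio) = 7.26 − 7.5229 = -0.2629. ratio = 10^(-0.2629) = 0.546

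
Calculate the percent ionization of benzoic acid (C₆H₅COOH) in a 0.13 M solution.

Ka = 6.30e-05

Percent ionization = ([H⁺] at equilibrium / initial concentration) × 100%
Percent ionization = 2.18%

Let x = [H⁺]. Ka = x²/(C - x) ⇒ x² + (6.30e-05)x - (6.30e-05)(0.13) = 0. x = 2.8305e-03. Percent = (2.8305e-03/0.13) × 100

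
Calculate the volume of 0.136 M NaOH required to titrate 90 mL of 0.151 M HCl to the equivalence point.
V_{base} = 99.9 mL

At equivalence: moles acid = moles base.
moles HCl = 0.151 M × 0.09 L = 0.01359 mol
V_NaOH = 0.01359 mol ÷ 0.136 M = 0.09993 L = 99.9 mL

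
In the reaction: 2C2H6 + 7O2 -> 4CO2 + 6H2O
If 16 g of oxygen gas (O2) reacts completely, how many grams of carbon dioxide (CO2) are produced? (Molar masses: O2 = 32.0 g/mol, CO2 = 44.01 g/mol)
Moles of O2 = 16 g ÷ 32.0 g/mol = 0.5 mol
Mole ratio: 4 mol CO2 / 7 mol O2
Moles of CO2 = 0.5 × (4/7) = 0.285714 mol
Mass of CO2 = 0.285714 mol × 44.01 g/mol = 12.57 g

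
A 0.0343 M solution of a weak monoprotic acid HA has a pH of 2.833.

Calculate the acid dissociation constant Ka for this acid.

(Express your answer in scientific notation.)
K_a = 6.57e-05

[H⁺] = 10^(−pH) = 10^(−2.833) = 1.469e-03 M. For HA ⇌ H⁺ + A⁻, Ka = x²/(C − x) = (1.469e-03)²/(0.0343 − 1.469e-03) = 6.57e-05.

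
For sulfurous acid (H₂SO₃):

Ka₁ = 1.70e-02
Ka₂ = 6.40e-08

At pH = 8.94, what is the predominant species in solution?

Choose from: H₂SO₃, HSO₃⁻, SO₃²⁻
SO₃²⁻

pKa1 = 1.77, pKa2 = 7.19. Each pKa is the crossover between adjacent species; pH = 8.94 lies in the region where SO₃²⁻ predominates.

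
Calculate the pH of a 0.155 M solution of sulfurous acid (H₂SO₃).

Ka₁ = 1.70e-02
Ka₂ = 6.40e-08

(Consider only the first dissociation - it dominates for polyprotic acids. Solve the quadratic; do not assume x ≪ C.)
pH = 1.36

x² + Ka₁·x − Ka₁·C = 0 with Ka₁ = 1.70e-02, C = 0.155.
x = (−Ka₁ + √(Ka₁² + 4·Ka₁·C))/2 = 4.3531e-02 M, so pH = 1.36.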